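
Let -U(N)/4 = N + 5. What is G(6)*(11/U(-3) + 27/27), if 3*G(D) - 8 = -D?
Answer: -1/4 ≈ -0.25000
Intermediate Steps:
U(N) = -20 - 4*N (U(N) = -4*(N + 5) = -4*(5 + N) = -20 - 4*N)
G(D) = 8/3 - D/3 (G(D) = 8/3 + (-D)/3 = 8/3 - D/3)
G(6)*(11/U(-3) + 27/27) = (8/3 - 1/3*6)*(11/(-20 - 4*(-3)) + 27/27) = (8/3 - 2)*(11/(-20 + 12) + 27*(1/27)) = 2*(11/(-8) + 1)/3 = 2*(11*(-1/8) + 1)/3 = 2*(-11/8 + 1)/3 = (2/3)*(-3/8) = -1/4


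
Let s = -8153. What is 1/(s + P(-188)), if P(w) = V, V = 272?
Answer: -1/7881 ≈ -0.00012689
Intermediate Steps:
P(w) = 272
1/(s + P(-188)) = 1/(-8153 + 272) = 1/(-7881) = -1/7881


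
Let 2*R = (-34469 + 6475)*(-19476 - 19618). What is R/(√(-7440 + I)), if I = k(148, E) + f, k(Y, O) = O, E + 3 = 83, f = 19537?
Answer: 49745338*√1353/369 ≈ 4.9588e+6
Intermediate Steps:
E = 80 (E = -3 + 83 = 80)
R = 547198718 (R = ((-34469 + 6475)*(-19476 - 19618))/2 = (-27994*(-39094))/2 = (½)*1094397436 = 547198718)
I = 19617 (I = 80 + 19537 = 19617)
R/(√(-7440 + I)) = 547198718/(√(-7440 + 19617)) = 547198718/(√12177) = 547198718/((3*√1353)) = 547198718*(√1353/4059) = 49745338*√1353/369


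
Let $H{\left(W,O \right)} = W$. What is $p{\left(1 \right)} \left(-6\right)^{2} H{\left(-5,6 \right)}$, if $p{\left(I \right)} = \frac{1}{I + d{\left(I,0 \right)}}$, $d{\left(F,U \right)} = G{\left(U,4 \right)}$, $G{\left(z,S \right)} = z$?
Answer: $-180$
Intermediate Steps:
$d{\left(F,U \right)} = U$
$p{\left(I \right)} = \frac{1}{I}$ ($p{\left(I \right)} = \frac{1}{I + 0} = \frac{1}{I}$)
$p{\left(1 \right)} \left(-6\right)^{2} H{\left(-5,6 \right)} = \frac{\left(-6\right)^{2}}{1} \left(-5\right) = 1 \cdot 36 \left(-5\right) = 36 \left(-5\right) = -180$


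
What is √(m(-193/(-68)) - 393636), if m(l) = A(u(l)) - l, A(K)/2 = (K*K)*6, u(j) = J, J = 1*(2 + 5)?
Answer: I*√454366769/34 ≈ 626.94*I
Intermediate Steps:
J = 7 (J = 1*7 = 7)
u(j) = 7
A(K) = 12*K² (A(K) = 2*((K*K)*6) = 2*(K²*6) = 2*(6*K²) = 12*K²)
m(l) = 588 - l (m(l) = 12*7² - l = 12*49 - l = 588 - l)
√(m(-193/(-68)) - 393636) = √((588 - (-193)/(-68)) - 393636) = √((588 - (-193)*(-1)/68) - 393636) = √((588 - 1*193/68) - 393636) = √((588 - 193/68) - 393636) = √(39791/68 - 393636) = √(-26727457/68) = I*√454366769/34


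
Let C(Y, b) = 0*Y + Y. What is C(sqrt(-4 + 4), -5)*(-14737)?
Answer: 0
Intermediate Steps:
C(Y, b) = Y (C(Y, b) = 0 + Y = Y)
C(sqrt(-4 + 4), -5)*(-14737) = sqrt(-4 + 4)*(-14737) = sqrt(0)*(-14737) = 0*(-14737) = 0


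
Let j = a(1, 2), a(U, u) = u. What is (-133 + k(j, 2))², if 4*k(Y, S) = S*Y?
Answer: 17424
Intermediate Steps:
j = 2
k(Y, S) = S*Y/4 (k(Y, S) = (S*Y)/4 = S*Y/4)
(-133 + k(j, 2))² = (-133 + (¼)*2*2)² = (-133 + 1)² = (-132)² = 17424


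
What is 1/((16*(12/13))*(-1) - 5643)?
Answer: -13/73551 ≈ -0.00017675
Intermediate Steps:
1/((16*(12/13))*(-1) - 5643) = 1/((192/13)*(-1) - 5643) = 1/(-192/13 - 5643) = 1/(-73551/13) = -13/73551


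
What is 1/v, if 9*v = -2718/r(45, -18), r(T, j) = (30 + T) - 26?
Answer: -49/302 ≈ -0.16225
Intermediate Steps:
r(T, j) = 4 + T
v = -302/49 (v = (-2718/(4 + 45))/9 = (-2718/49)/9 = (-2718*1/49)/9 = (1/9)*(-2718/49) = -302/49 ≈ -6.1633)
1/v = 1/(-302/49) = -49/302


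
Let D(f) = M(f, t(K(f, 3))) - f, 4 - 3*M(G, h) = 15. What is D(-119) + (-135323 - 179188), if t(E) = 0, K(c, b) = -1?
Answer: -943187/3 ≈ -3.1440e+5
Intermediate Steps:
M(G, h) = -11/3 (M(G, h) = 4/3 - ⅓*15 = 4/3 - 5 = -11/3)
D(f) = -11/3 - f
D(-119) + (-135323 - 179188) = (-11/3 - 1*(-119)) + (-135323 - 179188) = (-11/3 + 119) - 314511 = 346/3 - 314511 = -943187/3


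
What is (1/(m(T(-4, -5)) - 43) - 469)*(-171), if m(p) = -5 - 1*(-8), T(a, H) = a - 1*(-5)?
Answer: 3208131/40 ≈ 80203.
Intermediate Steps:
T(a, H) = 5 + a (T(a, H) = a + 5 = 5 + a)
m(p) = 3 (m(p) = -5 + 8 = 3)
(1/(m(T(-4, -5)) - 43) - 469)*(-171) = (1/(3 - 43) - 469)*(-171) = (1/(-40) - 469)*(-171) = (-1/40 - 469)*(-171) = -18761/40*(-171) = 3208131/40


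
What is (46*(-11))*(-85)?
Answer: 43010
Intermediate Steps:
(46*(-11))*(-85) = -506*(-85) = 43010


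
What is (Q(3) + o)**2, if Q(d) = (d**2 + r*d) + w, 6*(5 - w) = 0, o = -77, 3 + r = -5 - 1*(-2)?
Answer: 6561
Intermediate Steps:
r = -6 (r = -3 + (-5 - 1*(-2)) = -3 + (-5 + 2) = -3 - 3 = -6)
w = 5 (w = 5 - 1/6*0 = 5 + 0 = 5)
Q(d) = 5 + d**2 - 6*d (Q(d) = (d**2 - 6*d) + 5 = 5 + d**2 - 6*d)
(Q(3) + o)**2 = ((5 + 3**2 - 6*3) - 77)**2 = ((5 + 9 - 18) - 77)**2 = (-4 - 77)**2 = (-81)**2 = 6561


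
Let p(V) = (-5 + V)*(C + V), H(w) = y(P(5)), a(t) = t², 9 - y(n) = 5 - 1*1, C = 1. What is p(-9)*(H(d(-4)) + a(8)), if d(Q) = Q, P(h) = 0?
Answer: 7728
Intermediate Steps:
y(n) = 5 (y(n) = 9 - (5 - 1*1) = 9 - (5 - 1) = 9 - 1*4 = 9 - 4 = 5)
H(w) = 5
p(V) = (1 + V)*(-5 + V) (p(V) = (-5 + V)*(1 + V) = (1 + V)*(-5 + V))
p(-9)*(H(d(-4)) + a(8)) = (-5 + (-9)² - 4*(-9))*(5 + 8²) = (-5 + 81 + 36)*(5 + 64) = 112*69 = 7728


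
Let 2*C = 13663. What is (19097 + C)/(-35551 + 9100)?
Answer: -51857/52902 ≈ -0.98025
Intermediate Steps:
C = 13663/2 (C = (½)*13663 = 13663/2 ≈ 6831.5)
(19097 + C)/(-35551 + 9100) = (19097 + 13663/2)/(-35551 + 9100) = (51857/2)/(-26451) = (51857/2)*(-1/26451) = -51857/52902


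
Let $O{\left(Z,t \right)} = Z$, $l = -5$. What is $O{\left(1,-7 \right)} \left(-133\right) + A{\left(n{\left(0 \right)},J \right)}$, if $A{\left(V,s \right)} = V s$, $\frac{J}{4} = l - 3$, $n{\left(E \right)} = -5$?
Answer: $27$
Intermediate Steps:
$J = -32$ ($J = 4 \left(-5 - 3\right) = 4 \left(-8\right) = -32$)
$O{\left(1,-7 \right)} \left(-133\right) + A{\left(n{\left(0 \right)},J \right)} = 1 \left(-133\right) - -160 = -133 + 160 = 27$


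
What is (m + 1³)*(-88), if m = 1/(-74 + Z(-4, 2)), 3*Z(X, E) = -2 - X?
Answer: -434/5 ≈ -86.800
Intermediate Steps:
Z(X, E) = -⅔ - X/3 (Z(X, E) = (-2 - X)/3 = -⅔ - X/3)
m = -3/220 (m = 1/(-74 + (-⅔ - ⅓*(-4))) = 1/(-74 + (-⅔ + 4/3)) = 1/(-74 + ⅔) = 1/(-220/3) = -3/220 ≈ -0.013636)
(m + 1³)*(-88) = (-3/220 + 1³)*(-88) = (-3/220 + 1)*(-88) = (217/220)*(-88) = -434/5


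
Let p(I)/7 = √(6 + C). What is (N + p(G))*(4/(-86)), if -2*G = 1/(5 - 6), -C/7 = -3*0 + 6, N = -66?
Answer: 132/43 - 84*I/43 ≈ 3.0698 - 1.9535*I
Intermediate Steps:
C = -42 (C = -7*(-3*0 + 6) = -7*(0 + 6) = -7*6 = -42)
G = ½ (G = -1/(2*(5 - 6)) = -½/(-1) = -½*(-1) = ½ ≈ 0.50000)
p(I) = 42*I (p(I) = 7*√(6 - 42) = 7*√(-36) = 7*(6*I) = 42*I)
(N + p(G))*(4/(-86)) = (-66 + 42*I)*(4/(-86)) = (-66 + 42*I)*(4*(-1/86)) = (-66 + 42*I)*(-2/43) = 132/43 - 84*I/43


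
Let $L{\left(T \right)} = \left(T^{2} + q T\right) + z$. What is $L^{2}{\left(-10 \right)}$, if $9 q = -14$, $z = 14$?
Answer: $\frac{1359556}{81} \approx 16785.0$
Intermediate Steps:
$q = - \frac{14}{9}$ ($q = \frac{1}{9} \left(-14\right) = - \frac{14}{9} \approx -1.5556$)
$L{\left(T \right)} = 14 + T^{2} - \frac{14 T}{9}$ ($L{\left(T \right)} = \left(T^{2} - \frac{14 T}{9}\right) + 14 = 14 + T^{2} - \frac{14 T}{9}$)
$L^{2}{\left(-10 \right)} = \left(14 + \left(-10\right)^{2} - - \frac{140}{9}\right)^{2} = \left(14 + 100 + \frac{140}{9}\right)^{2} = \left(\frac{1166}{9}\right)^{2} = \frac{1359556}{81}$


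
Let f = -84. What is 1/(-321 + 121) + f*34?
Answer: -571201/200 ≈ -2856.0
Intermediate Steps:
1/(-321 + 121) + f*34 = 1/(-321 + 121) - 84*34 = 1/(-200) - 2856 = -1/200 - 2856 = -571201/200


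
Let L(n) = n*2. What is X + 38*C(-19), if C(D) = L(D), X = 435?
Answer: -1009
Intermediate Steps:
L(n) = 2*n
C(D) = 2*D
X + 38*C(-19) = 435 + 38*(2*(-19)) = 435 + 38*(-38) = 435 - 1444 = -1009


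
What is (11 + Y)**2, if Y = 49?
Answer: 3600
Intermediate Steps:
(11 + Y)**2 = (11 + 49)**2 = 60**2 = 3600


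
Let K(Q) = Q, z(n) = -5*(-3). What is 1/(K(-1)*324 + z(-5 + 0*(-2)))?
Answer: -1/309 ≈ -0.0032362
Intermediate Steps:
z(n) = 15
1/(K(-1)*324 + z(-5 + 0*(-2))) = 1/(-1*324 + 15) = 1/(-324 + 15) = 1/(-309) = -1/309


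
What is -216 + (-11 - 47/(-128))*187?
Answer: -282155/128 ≈ -2204.3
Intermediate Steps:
-216 + (-11 - 47/(-128))*187 = -216 + (-11 - 47*(-1/128))*187 = -216 + (-11 + 47/128)*187 = -216 - 1361/128*187 = -216 - 254507/128 = -282155/128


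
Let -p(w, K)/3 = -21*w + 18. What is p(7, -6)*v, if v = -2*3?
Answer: -2322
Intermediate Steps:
p(w, K) = -54 + 63*w (p(w, K) = -3*(-21*w + 18) = -3*(18 - 21*w) = -54 + 63*w)
v = -6
p(7, -6)*v = (-54 + 63*7)*(-6) = (-54 + 441)*(-6) = 387*(-6) = -2322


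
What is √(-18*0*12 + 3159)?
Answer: 9*√39 ≈ 56.205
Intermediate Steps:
√(-18*0*12 + 3159) = √(-3*0*12 + 3159) = √(0*12 + 3159) = √(0 + 3159) = √3159 = 9*√39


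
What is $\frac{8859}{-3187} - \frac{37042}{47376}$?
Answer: $- \frac{268878419}{75493656} \approx -3.5616$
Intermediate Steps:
$\frac{8859}{-3187} - \frac{37042}{47376} = 8859 \left(- \frac{1}{3187}\right) - \frac{18521}{23688} = - \frac{8859}{3187} - \frac{18521}{23688} = - \frac{268878419}{75493656}$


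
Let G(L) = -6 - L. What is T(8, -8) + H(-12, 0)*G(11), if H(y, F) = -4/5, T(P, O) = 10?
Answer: 118/5 ≈ 23.600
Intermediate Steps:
H(y, F) = -⅘ (H(y, F) = -4*⅕ = -⅘)
T(8, -8) + H(-12, 0)*G(11) = 10 - 4*(-6 - 1*11)/5 = 10 - 4*(-6 - 11)/5 = 10 - ⅘*(-17) = 10 + 68/5 = 118/5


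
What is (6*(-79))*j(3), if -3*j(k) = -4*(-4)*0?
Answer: 0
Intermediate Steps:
j(k) = 0 (j(k) = -(-4*(-4))*0/3 = -16*0/3 = -1/3*0 = 0)
(6*(-79))*j(3) = (6*(-79))*0 = -474*0 = 0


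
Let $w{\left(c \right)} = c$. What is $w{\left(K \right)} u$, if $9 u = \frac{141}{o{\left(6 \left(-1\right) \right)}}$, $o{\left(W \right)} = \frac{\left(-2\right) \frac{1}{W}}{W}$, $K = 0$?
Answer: $0$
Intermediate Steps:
$o{\left(W \right)} = - \frac{2}{W^{2}}$
$u = -282$ ($u = \frac{141 \frac{1}{\left(-2\right) \frac{1}{36}}}{9} = \frac{141 \frac{1}{- \frac{1}{18}}}{9} = \frac{141 \left(-18\right)}{9} = \frac{1}{9} \left(-2538\right) = -282$)
$w{\left(K \right)} u = 0 \left(-282\right) = 0$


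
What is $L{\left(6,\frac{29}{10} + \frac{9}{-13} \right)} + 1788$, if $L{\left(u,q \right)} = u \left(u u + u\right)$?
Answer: $2040$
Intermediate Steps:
$L{\left(u,q \right)} = u \left(u + u^{2}\right)$ ($L{\left(u,q \right)} = u \left(u^{2} + u\right) = u \left(u + u^{2}\right)$)
$L{\left(6,\frac{29}{10} + \frac{9}{-13} \right)} + 1788 = 6^{2} \left(1 + 6\right) + 1788 = 36 \cdot 7 + 1788 = 252 + 1788 = 2040$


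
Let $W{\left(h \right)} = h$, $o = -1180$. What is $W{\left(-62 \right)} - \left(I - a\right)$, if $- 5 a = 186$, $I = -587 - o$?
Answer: $- \frac{3461}{5} \approx -692.2$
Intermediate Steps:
$I = 593$ ($I = -587 - -1180 = -587 + 1180 = 593$)
$a = - \frac{186}{5}$ ($a = \left(- \frac{1}{5}\right) 186 = - \frac{186}{5} \approx -37.2$)
$W{\left(-62 \right)} - \left(I - a\right) = -62 - \frac{3151}{5} = - \frac{3461}{5}$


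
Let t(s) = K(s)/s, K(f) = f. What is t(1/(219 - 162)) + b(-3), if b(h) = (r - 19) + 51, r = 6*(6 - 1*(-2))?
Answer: 81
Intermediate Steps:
r = 48 (r = 6*(6 + 2) = 6*8 = 48)
b(h) = 80 (b(h) = (48 - 19) + 51 = 29 + 51 = 80)
t(s) = 1 (t(s) = s/s = 1)
t(1/(219 - 162)) + b(-3) = 1 + 80 = 81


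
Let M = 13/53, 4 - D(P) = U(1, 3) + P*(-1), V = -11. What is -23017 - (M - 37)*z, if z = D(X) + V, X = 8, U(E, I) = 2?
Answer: -1221849/53 ≈ -23054.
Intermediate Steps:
D(P) = 2 + P (D(P) = 4 - (2 + P*(-1)) = 4 - (2 - P) = 4 + (-2 + P) = 2 + P)
z = -1 (z = (2 + 8) - 11 = 10 - 11 = -1)
M = 13/53 (M = 13*(1/53) = 13/53 ≈ 0.24528)
-23017 - (M - 37)*z = -23017 - (13/53 - 37)*(-1) = -23017 - (-1948)*(-1)/53 = -23017 - 1*1948/53 = -23017 - 1948/53 = -1221849/53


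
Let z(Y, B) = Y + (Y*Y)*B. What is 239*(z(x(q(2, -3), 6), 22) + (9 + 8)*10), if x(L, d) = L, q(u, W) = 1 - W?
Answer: 125714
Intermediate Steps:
z(Y, B) = Y + B*Y² (z(Y, B) = Y + Y²*B = Y + B*Y²)
239*(z(x(q(2, -3), 6), 22) + (9 + 8)*10) = 239*((1 - 1*(-3))*(1 + 22*(1 - 1*(-3))) + (9 + 8)*10) = 239*((1 + 3)*(1 + 22*(1 + 3)) + 17*10) = 239*(4*(1 + 22*4) + 170) = 239*(4*(1 + 88) + 170) = 239*(4*89 + 170) = 239*(356 + 170) = 239*526 = 125714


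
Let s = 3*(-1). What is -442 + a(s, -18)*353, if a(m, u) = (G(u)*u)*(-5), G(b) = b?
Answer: -572302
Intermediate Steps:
s = -3
a(m, u) = -5*u² (a(m, u) = (u*u)*(-5) = u²*(-5) = -5*u²)
-442 + a(s, -18)*353 = -442 - 5*(-18)²*353 = -442 - 5*324*353 = -442 - 1620*353 = -442 - 571860 = -572302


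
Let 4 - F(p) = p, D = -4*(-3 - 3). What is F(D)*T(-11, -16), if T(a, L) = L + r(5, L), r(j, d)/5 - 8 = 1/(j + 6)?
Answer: -5380/11 ≈ -489.09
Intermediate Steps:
r(j, d) = 40 + 5/(6 + j) (r(j, d) = 40 + 5/(j + 6) = 40 + 5/(6 + j))
D = 24 (D = -4*(-6) = 24)
T(a, L) = 445/11 + L (T(a, L) = L + 5*(49 + 8*5)/(6 + 5) = L + 5*(49 + 40)/11 = L + 5*(1/11)*89 = L + 445/11 = 445/11 + L)
F(p) = 4 - p
F(D)*T(-11, -16) = (4 - 1*24)*(445/11 - 16) = (4 - 24)*(269/11) = -20*269/11 = -5380/11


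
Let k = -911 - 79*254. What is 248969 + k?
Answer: 227992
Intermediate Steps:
k = -20977 (k = -911 - 20066 = -20977)
248969 + k = 248969 - 20977 = 227992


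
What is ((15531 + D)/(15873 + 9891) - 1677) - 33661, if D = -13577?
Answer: -455223139/12882 ≈ -35338.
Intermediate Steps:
((15531 + D)/(15873 + 9891) - 1677) - 33661 = ((15531 - 13577)/(15873 + 9891) - 1677) - 33661 = (1954/25764 - 1677) - 33661 = (1954*(1/25764) - 1677) - 33661 = (977/12882 - 1677) - 33661 = -21602137/12882 - 33661 = -455223139/12882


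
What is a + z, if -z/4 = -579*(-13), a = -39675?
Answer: -69783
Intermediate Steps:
z = -30108 (z = -(-2316)*(-13) = -4*7527 = -30108)
a + z = -39675 - 30108 = -69783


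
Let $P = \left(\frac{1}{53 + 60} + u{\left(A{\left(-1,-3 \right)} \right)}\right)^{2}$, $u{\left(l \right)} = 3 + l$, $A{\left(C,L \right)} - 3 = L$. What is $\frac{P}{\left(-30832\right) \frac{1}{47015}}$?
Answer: $- \frac{339683375}{24605863} \approx -13.805$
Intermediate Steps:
$A{\left(C,L \right)} = 3 + L$
$P = \frac{115600}{12769}$ ($P = \left(\frac{1}{53 + 60} + \left(3 + \left(3 - 3\right)\right)\right)^{2} = \left(\frac{1}{113} + \left(3 + 0\right)\right)^{2} = \left(\frac{1}{113} + 3\right)^{2} = \left(\frac{340}{113}\right)^{2} = \frac{115600}{12769} \approx 9.0532$)
$\frac{P}{\left(-30832\right) \frac{1}{47015}} = \frac{115600}{12769 \left(- \frac{30832}{47015}\right)} = \frac{115600}{12769} \left(- \frac{47015}{30832}\right) = - \frac{339683375}{24605863}$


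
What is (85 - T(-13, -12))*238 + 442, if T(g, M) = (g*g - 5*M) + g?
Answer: -30736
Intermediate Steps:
T(g, M) = g + g² - 5*M (T(g, M) = (g² - 5*M) + g = g + g² - 5*M)
(85 - T(-13, -12))*238 + 442 = (85 - (-13 + (-13)² - 5*(-12)))*238 + 442 = (85 - (-13 + 169 + 60))*238 + 442 = (85 - 1*216)*238 + 442 = (85 - 216)*238 + 442 = -131*238 + 442 = -31178 + 442 = -30736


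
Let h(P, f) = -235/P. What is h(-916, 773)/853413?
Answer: 235/781726308 ≈ 3.0062e-7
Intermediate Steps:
h(-916, 773)/853413 = -235/(-916)/853413 = -235*(-1/916)*(1/853413) = (235/916)*(1/853413) = 235/781726308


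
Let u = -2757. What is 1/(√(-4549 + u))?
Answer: -I*√7306/7306 ≈ -0.011699*I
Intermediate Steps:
1/(√(-4549 + u)) = 1/(√(-4549 - 2757)) = 1/(√(-7306)) = 1/(I*√7306) = -I*√7306/7306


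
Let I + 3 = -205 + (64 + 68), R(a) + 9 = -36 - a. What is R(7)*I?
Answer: 3952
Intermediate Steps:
R(a) = -45 - a (R(a) = -9 + (-36 - a) = -45 - a)
I = -76 (I = -3 + (-205 + (64 + 68)) = -3 + (-205 + 132) = -3 - 73 = -76)
R(7)*I = (-45 - 1*7)*(-76) = (-45 - 7)*(-76) = -52*(-76) = 3952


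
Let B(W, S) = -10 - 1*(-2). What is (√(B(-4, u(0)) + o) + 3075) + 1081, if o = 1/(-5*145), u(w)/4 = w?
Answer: 4156 + I*√168229/145 ≈ 4156.0 + 2.8287*I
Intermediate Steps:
u(w) = 4*w
B(W, S) = -8 (B(W, S) = -10 + 2 = -8)
o = -1/725 (o = 1/(-725) = -1/725 ≈ -0.0013793)
(√(B(-4, u(0)) + o) + 3075) + 1081 = (√(-8 - 1/725) + 3075) + 1081 = (√(-5801/725) + 3075) + 1081 = (I*√168229/145 + 3075) + 1081 = (3075 + I*√168229/145) + 1081 = 4156 + I*√168229/145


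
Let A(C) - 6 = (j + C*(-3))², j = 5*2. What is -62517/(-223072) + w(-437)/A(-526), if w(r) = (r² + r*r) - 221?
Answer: 17343044241/40180844000 ≈ 0.43162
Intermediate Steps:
w(r) = -221 + 2*r² (w(r) = (r² + r²) - 221 = 2*r² - 221 = -221 + 2*r²)
j = 10
A(C) = 6 + (10 - 3*C)² (A(C) = 6 + (10 + C*(-3))² = 6 + (10 - 3*C)²)
-62517/(-223072) + w(-437)/A(-526) = -62517/(-223072) + (-221 + 2*(-437)²)/(6 + (-10 + 3*(-526))²) = -62517*(-1/223072) + (-221 + 2*190969)/(6 + (-10 - 1578)²) = 62517/223072 + (-221 + 381938)/(6 + (-1588)²) = 62517/223072 + 381717/(6 + 2521744) = 62517/223072 + 381717/2521750 = 62517/223072 + 381717*(1/2521750) = 62517/223072 + 54531/360250 = 17343044241/40180844000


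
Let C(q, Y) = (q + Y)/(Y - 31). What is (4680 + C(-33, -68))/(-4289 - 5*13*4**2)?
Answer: -463421/527571 ≈ -0.87840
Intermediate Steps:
C(q, Y) = (Y + q)/(-31 + Y)
(4680 + C(-33, -68))/(-4289 - 5*13*4**2) = (4680 + (-68 - 33)/(-31 - 68))/(-4289 - 5*13*4**2) = (4680 - 101/(-99))/(-4289 - 65*16) = (4680 - 1/99*(-101))/(-4289 - 1040) = (4680 + 101/99)/(-5329) = (463421/99)*(-1/5329) = -463421/527571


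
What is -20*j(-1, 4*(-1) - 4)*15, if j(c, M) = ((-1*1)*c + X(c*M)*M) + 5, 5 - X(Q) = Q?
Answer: -9000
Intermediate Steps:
X(Q) = 5 - Q
j(c, M) = 5 - c + M*(5 - M*c) (j(c, M) = ((-1*1)*c + (5 - c*M)*M) + 5 = (-c + (5 - M*c)*M) + 5 = (-c + M*(5 - M*c)) + 5 = 5 - c + M*(5 - M*c))
-20*j(-1, 4*(-1) - 4)*15 = -20*(5 - 1*(-1) - (4*(-1) - 4)*(-5 + (4*(-1) - 4)*(-1)))*15 = -20*(5 + 1 - (-4 - 4)*(-5 + (-4 - 4)*(-1)))*15 = -20*(5 + 1 - 1*(-8)*(-5 - 8*(-1)))*15 = -20*(5 + 1 - 1*(-8)*(-5 + 8))*15 = -20*(5 + 1 - 1*(-8)*3)*15 = -20*(5 + 1 + 24)*15 = -20*30*15 = -600*15 = -9000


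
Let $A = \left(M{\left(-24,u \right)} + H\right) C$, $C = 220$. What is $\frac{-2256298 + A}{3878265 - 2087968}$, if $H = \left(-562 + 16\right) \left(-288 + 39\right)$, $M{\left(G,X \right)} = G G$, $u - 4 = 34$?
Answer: $\frac{27780302}{1790297} \approx 15.517$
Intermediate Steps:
$u = 38$ ($u = 4 + 34 = 38$)
$M{\left(G,X \right)} = G^{2}$
$H = 135954$ ($H = \left(-546\right) \left(-249\right) = 135954$)
$A = 30036600$ ($A = \left(\left(-24\right)^{2} + 135954\right) 220 = \left(576 + 135954\right) 220 = 136530 \cdot 220 = 30036600$)
$\frac{-2256298 + A}{3878265 - 2087968} = \frac{-2256298 + 30036600}{3878265 - 2087968} = \frac{27780302}{1790297}$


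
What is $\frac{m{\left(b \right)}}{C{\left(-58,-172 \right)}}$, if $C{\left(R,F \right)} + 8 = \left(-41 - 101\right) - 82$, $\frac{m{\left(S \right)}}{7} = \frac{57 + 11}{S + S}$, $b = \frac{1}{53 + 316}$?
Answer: $- \frac{43911}{116} \approx -378.54$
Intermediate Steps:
$b = \frac{1}{369} \approx 0.00271$
$m{\left(S \right)} = \frac{238}{S}$ ($m{\left(S \right)} = 7 \frac{57 + 11}{S + S} = 7 \frac{68}{2 S} = 7 \cdot 68 \frac{1}{2 S} = 7 \frac{34}{S} = \frac{238}{S}$)
$C{\left(R,F \right)} = -232$ ($C{\left(R,F \right)} = -8 - 224 = -232$)
$\frac{m{\left(b \right)}}{C{\left(-58,-172 \right)}} = \frac{238 \frac{1}{\frac{1}{369}}}{-232} = 238 \cdot 369 \left(- \frac{1}{232}\right) = 87822 \left(- \frac{1}{232}\right) = - \frac{43911}{116}$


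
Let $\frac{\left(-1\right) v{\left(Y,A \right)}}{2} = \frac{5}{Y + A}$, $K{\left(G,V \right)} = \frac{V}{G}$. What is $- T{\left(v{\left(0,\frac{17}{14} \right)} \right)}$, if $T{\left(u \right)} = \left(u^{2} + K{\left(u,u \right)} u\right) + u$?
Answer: $- \frac{14840}{289} \approx -51.349$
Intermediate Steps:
$v{\left(Y,A \right)} = - \frac{10}{A + Y}$ ($v{\left(Y,A \right)} = - 2 \frac{5}{Y + A} = - 2 \frac{5}{A + Y} = - \frac{10}{A + Y}$)
$T{\left(u \right)} = u^{2} + 2 u$ ($T{\left(u \right)} = \left(u^{2} + \frac{u}{u} u\right) + u = \left(u^{2} + 1 u\right) + u = \left(u^{2} + u\right) + u = \left(u + u^{2}\right) + u = u^{2} + 2 u$)
$- T{\left(v{\left(0,\frac{17}{14} \right)} \right)} = - - \frac{10}{\frac{17}{14} + 0} \left(2 - \frac{10}{\frac{17}{14} + 0}\right) = - - \frac{10}{\frac{17}{14}} \left(2 - \frac{10}{\frac{17}{14}}\right) = - \left(-10\right) \frac{14}{17} \left(2 - \frac{140}{17}\right) = - \frac{\left(-140\right) \left(2 - \frac{140}{17}\right)}{17} = - \frac{\left(-140\right) \left(-106\right)}{17 \cdot 17} = \left(-1\right) \frac{14840}{289} = - \frac{14840}{289}$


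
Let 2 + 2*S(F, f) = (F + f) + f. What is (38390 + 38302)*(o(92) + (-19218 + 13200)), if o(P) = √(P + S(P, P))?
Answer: -461532456 + 76692*√229 ≈ -4.6037e+8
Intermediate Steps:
S(F, f) = -1 + f + F/2 (S(F, f) = -1 + ((F + f) + f)/2 = -1 + (F + 2*f)/2 = -1 + (f + F/2) = -1 + f + F/2)
o(P) = √(-1 + 5*P/2) (o(P) = √(P + (-1 + P + P/2)) = √(P + (-1 + 3*P/2)) = √(-1 + 5*P/2))
(38390 + 38302)*(o(92) + (-19218 + 13200)) = (38390 + 38302)*(√(-4 + 10*92)/2 + (-19218 + 13200)) = 76692*(√(-4 + 920)/2 - 6018) = 76692*(√916/2 - 6018) = 76692*((2*√229)/2 - 6018) = 76692*(√229 - 6018) = 76692*(-6018 + √229) = -461532456 + 76692*√229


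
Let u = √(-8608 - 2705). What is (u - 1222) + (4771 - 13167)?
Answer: -9618 + 3*I*√1257 ≈ -9618.0 + 106.36*I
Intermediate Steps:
u = 3*I*√1257 (u = √(-11313) = 3*I*√1257 ≈ 106.36*I)
(u - 1222) + (4771 - 13167) = (3*I*√1257 - 1222) + (4771 - 13167) = (-1222 + 3*I*√1257) - 8396 = -9618 + 3*I*√1257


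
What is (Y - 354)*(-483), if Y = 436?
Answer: -39606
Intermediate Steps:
(Y - 354)*(-483) = (436 - 354)*(-483) = 82*(-483) = -39606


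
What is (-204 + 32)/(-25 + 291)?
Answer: -86/133 ≈ -0.64662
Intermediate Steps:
(-204 + 32)/(-25 + 291) = -172/266 = -172*1/266 = -86/133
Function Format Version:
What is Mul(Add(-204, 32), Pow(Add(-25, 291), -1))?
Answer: Rational(-86, 133) ≈ -0.64662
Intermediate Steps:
Mul(Add(-204, 32), Pow(Add(-25, 291), -1)) = Mul(-172, Pow(266, -1)) = Mul(-172, Rational(1, 266)) = Rational(-86, 133)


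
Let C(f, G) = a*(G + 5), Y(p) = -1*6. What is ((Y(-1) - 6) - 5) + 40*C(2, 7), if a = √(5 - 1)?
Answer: 943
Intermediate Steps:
Y(p) = -6
a = 2 (a = √4 = 2)
C(f, G) = 10 + 2*G (C(f, G) = 2*(G + 5) = 2*(5 + G) = 10 + 2*G)
((Y(-1) - 6) - 5) + 40*C(2, 7) = ((-6 - 6) - 5) + 40*(10 + 2*7) = (-12 - 5) + 40*(10 + 14) = -17 + 40*24 = -17 + 960 = 943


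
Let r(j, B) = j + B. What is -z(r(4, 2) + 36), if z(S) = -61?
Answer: 61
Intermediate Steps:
r(j, B) = B + j
-z(r(4, 2) + 36) = -1*(-61) = 61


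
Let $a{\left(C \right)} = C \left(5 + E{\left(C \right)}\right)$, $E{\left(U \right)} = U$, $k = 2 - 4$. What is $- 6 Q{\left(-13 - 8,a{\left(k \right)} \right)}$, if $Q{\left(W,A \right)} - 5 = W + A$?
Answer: $132$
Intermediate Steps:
$k = -2$
$a{\left(C \right)} = C \left(5 + C\right)$
$Q{\left(W,A \right)} = 5 + A + W$ ($Q{\left(W,A \right)} = 5 + \left(W + A\right) = 5 + \left(A + W\right) = 5 + A + W$)
$- 6 Q{\left(-13 - 8,a{\left(k \right)} \right)} = - 6 \left(5 - 2 \left(5 - 2\right) - 21\right) = - 6 \left(5 - 6 - 21\right) = \left(-6\right) \left(-22\right) = 132$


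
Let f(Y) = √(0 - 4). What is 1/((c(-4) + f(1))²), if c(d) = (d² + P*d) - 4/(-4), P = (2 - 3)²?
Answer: 165/29929 - 52*I/29929 ≈ 0.005513 - 0.0017374*I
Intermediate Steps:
f(Y) = 2*I (f(Y) = √(-4) = 2*I)
P = 1 (P = (-1)² = 1)
c(d) = 1 + d + d² (c(d) = (d² + 1*d) - 4/(-4) = (d² + d) - 4*(-¼) = (d + d²) + 1 = 1 + d + d²)
1/((c(-4) + f(1))²) = 1/(((1 - 4 + (-4)²) + 2*I)²) = 1/(((1 - 4 + 16) + 2*I)²) = 1/((13 + 2*I)²) = (13 + 2*I)⁻²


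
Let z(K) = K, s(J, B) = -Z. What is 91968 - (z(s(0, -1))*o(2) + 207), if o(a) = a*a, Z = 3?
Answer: 91773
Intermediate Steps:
s(J, B) = -3 (s(J, B) = -1*3 = -3)
o(a) = a²
91968 - (z(s(0, -1))*o(2) + 207) = 91968 - (-3*2² + 207) = 91968 - (-3*4 + 207) = 91968 - (-12 + 207) = 91968 - 1*195 = 91968 - 195 = 91773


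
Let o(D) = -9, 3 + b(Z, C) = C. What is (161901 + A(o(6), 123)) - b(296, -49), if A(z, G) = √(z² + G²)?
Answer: 161953 + 39*√10 ≈ 1.6208e+5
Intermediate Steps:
b(Z, C) = -3 + C
A(z, G) = √(G² + z²)
(161901 + A(o(6), 123)) - b(296, -49) = (161901 + √(123² + (-9)²)) - (-3 - 49) = (161901 + √(15129 + 81)) - 1*(-52) = (161901 + √15210) + 52 = (161901 + 39*√10) + 52 = 161953 + 39*√10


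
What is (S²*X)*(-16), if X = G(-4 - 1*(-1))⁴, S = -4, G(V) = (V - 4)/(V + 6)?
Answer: -614656/81 ≈ -7588.3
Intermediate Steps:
G(V) = (-4 + V)/(6 + V)
X = 2401/81 (X = ((-4 + (-4 - 1*(-1)))/(6 + (-4 - 1*(-1))))⁴ = ((-4 + (-4 + 1))/(6 + (-4 + 1)))⁴ = ((-4 - 3)/(6 - 3))⁴ = (-7/3)⁴ = 2401/81 ≈ 29.642)
(S²*X)*(-16) = ((-4)²*(2401/81))*(-16) = (16*(2401/81))*(-16) = (38416/81)*(-16) = -614656/81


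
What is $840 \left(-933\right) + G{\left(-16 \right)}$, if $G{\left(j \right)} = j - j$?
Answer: $-783720$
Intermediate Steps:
$G{\left(j \right)} = 0$
$840 \left(-933\right) + G{\left(-16 \right)} = 840 \left(-933\right) + 0 = -783720 + 0 = -783720$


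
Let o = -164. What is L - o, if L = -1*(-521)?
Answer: 685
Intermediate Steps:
L = 521
L - o = 521 - 1*(-164) = 521 + 164 = 685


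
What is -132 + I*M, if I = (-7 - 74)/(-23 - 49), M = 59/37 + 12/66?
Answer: -423285/3256 ≈ -130.00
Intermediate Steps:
M = 723/407 (M = 59*(1/37) + 12*(1/66) = 59/37 + 2/11 = 723/407 ≈ 1.7764)
I = 9/8 (I = -81/(-72) = -81*(-1/72) = 9/8 ≈ 1.1250)
-132 + I*M = -132 + (9/8)*(723/407) = -132 + 6507/3256 = -423285/3256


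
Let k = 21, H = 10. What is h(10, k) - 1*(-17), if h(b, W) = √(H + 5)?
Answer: 17 + √15 ≈ 20.873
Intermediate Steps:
h(b, W) = √15 (h(b, W) = √(10 + 5) = √15)
h(10, k) - 1*(-17) = √15 - 1*(-17) = √15 + 17 = 17 + √15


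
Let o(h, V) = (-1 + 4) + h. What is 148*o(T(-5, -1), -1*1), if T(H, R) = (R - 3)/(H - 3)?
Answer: 518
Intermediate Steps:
T(H, R) = (-3 + R)/(-3 + H)
o(h, V) = 3 + h
148*o(T(-5, -1), -1*1) = 148*(3 + (-3 - 1)/(-3 - 5)) = 148*(3 - 4/(-8)) = 148*(3 - ⅛*(-4)) = 148*(3 + ½) = 148*(7/2) = 518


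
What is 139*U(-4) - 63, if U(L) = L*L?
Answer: 2161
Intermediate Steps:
U(L) = L²
139*U(-4) - 63 = 139*(-4)² - 63 = 139*16 - 63 = 2224 - 63 = 2161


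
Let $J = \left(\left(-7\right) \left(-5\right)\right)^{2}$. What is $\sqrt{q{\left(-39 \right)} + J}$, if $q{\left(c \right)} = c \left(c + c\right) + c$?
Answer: $2 \sqrt{1057} \approx 65.023$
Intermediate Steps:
$q{\left(c \right)} = c + 2 c^{2}$ ($q{\left(c \right)} = c 2 c + c = 2 c^{2} + c = c + 2 c^{2}$)
$J = 1225$ ($J = 35^{2} = 1225$)
$\sqrt{q{\left(-39 \right)} + J} = \sqrt{- 39 \left(1 + 2 \left(-39\right)\right) + 1225} = \sqrt{- 39 \left(1 - 78\right) + 1225} = \sqrt{\left(-39\right) \left(-77\right) + 1225} = \sqrt{3003 + 1225} = \sqrt{4228} = 2 \sqrt{1057}$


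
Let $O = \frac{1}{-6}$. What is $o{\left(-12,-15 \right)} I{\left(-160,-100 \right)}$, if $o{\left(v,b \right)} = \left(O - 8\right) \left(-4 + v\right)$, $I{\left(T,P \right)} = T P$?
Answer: $\frac{6272000}{3} \approx 2.0907 \cdot 10^{6}$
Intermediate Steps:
$I{\left(T,P \right)} = P T$
$O = - \frac{1}{6} \approx -0.16667$
$o{\left(v,b \right)} = \frac{98}{3} - \frac{49 v}{6}$ ($o{\left(v,b \right)} = \left(- \frac{1}{6} - 8\right) \left(-4 + v\right) = - \frac{49 \left(-4 + v\right)}{6} = \frac{98}{3} - \frac{49 v}{6}$)
$o{\left(-12,-15 \right)} I{\left(-160,-100 \right)} = \left(\frac{98}{3} - -98\right) \left(\left(-100\right) \left(-160\right)\right) = \left(\frac{98}{3} + 98\right) 16000 = \frac{392}{3} \cdot 16000 = \frac{6272000}{3}$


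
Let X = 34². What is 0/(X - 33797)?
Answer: 0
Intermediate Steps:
X = 1156
0/(X - 33797) = 0/(1156 - 33797) = 0/(-32641) = -1/32641*0 = 0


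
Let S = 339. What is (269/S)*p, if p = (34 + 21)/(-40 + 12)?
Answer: -14795/9492 ≈ -1.5587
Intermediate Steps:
p = -55/28 (p = 55/(-28) = 55*(-1/28) = -55/28 ≈ -1.9643)
(269/S)*p = (269/339)*(-55/28) = -14795/9492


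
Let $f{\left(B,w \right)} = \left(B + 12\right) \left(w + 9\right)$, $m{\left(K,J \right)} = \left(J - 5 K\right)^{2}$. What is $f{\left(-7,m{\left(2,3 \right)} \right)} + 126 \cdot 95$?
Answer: $12260$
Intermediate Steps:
$f{\left(B,w \right)} = \left(9 + w\right) \left(12 + B\right)$ ($f{\left(B,w \right)} = \left(12 + B\right) \left(9 + w\right) = \left(9 + w\right) \left(12 + B\right)$)
$f{\left(-7,m{\left(2,3 \right)} \right)} + 126 \cdot 95 = \left(108 + 9 \left(-7\right) + 12 \left(3 - 10\right)^{2} - 7 \left(3 - 10\right)^{2}\right) + 126 \cdot 95 = \left(108 - 63 + 12 \left(3 - 10\right)^{2} - 7 \left(3 - 10\right)^{2}\right) + 11970 = \left(108 - 63 + 12 \left(-7\right)^{2} - 7 \left(-7\right)^{2}\right) + 11970 = \left(108 - 63 + 12 \cdot 49 - 343\right) + 11970 = \left(108 - 63 + 588 - 343\right) + 11970 = 290 + 11970 = 12260$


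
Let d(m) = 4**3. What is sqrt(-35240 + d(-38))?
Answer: 2*I*sqrt(8794) ≈ 187.55*I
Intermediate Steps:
d(m) = 64
sqrt(-35240 + d(-38)) = sqrt(-35240 + 64) = sqrt(-35176) = 2*I*sqrt(8794)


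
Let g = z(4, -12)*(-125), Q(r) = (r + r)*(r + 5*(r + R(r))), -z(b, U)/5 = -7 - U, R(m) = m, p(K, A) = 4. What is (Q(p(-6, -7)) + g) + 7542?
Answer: 11019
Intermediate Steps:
z(b, U) = 35 + 5*U (z(b, U) = -5*(-7 - U) = 35 + 5*U)
Q(r) = 22*r² (Q(r) = (r + r)*(r + 5*(r + r)) = (2*r)*(r + 5*(2*r)) = (2*r)*(r + 10*r) = (2*r)*(11*r) = 22*r²)
g = 3125 (g = (35 + 5*(-12))*(-125) = (35 - 60)*(-125) = -25*(-125) = 3125)
(Q(p(-6, -7)) + g) + 7542 = (22*4² + 3125) + 7542 = (22*16 + 3125) + 7542 = (352 + 3125) + 7542 = 3477 + 7542 = 11019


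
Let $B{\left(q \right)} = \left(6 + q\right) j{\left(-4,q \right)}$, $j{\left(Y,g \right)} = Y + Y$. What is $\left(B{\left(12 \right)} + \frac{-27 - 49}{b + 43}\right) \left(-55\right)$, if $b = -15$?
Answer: $\frac{56485}{7} \approx 8069.3$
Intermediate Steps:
$j{\left(Y,g \right)} = 2 Y$
$B{\left(q \right)} = -48 - 8 q$ ($B{\left(q \right)} = \left(6 + q\right) 2 \left(-4\right) = \left(6 + q\right) \left(-8\right) = -48 - 8 q$)
$\left(B{\left(12 \right)} + \frac{-27 - 49}{b + 43}\right) \left(-55\right) = \left(\left(-48 - 96\right) + \frac{-27 - 49}{-15 + 43}\right) \left(-55\right) = \left(\left(-48 - 96\right) - \frac{76}{28}\right) \left(-55\right) = \left(-144 - \frac{19}{7}\right) \left(-55\right) = \left(- \frac{1027}{7}\right) \left(-55\right) = \frac{56485}{7}$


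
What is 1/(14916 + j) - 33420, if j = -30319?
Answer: -514768261/15403 ≈ -33420.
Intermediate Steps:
1/(14916 + j) - 33420 = 1/(14916 - 30319) - 33420 = 1/(-15403) - 33420 = -1/15403 - 33420 = -514768261/15403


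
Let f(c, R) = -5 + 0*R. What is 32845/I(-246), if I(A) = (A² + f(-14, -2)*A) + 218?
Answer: 32845/61964 ≈ 0.53007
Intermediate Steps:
f(c, R) = -5 (f(c, R) = -5 + 0 = -5)
I(A) = 218 + A² - 5*A (I(A) = (A² - 5*A) + 218 = 218 + A² - 5*A)
32845/I(-246) = 32845/(218 + (-246)² - 5*(-246)) = 32845/(218 + 60516 + 1230) = 32845/61964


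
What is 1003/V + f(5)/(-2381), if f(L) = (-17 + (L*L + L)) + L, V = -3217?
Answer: -2446049/7659677 ≈ -0.31934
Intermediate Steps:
f(L) = -17 + L² + 2*L (f(L) = (-17 + (L² + L)) + L = (-17 + (L + L²)) + L = (-17 + L + L²) + L = -17 + L² + 2*L)
1003/V + f(5)/(-2381) = 1003/(-3217) + (-17 + 5² + 2*5)/(-2381) = 1003*(-1/3217) + (-17 + 25 + 10)*(-1/2381) = -1003/3217 + 18*(-1/2381) = -1003/3217 - 18/2381 = -2446049/7659677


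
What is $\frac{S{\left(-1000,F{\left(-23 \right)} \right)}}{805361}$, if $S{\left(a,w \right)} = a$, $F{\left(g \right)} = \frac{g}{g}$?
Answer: $- \frac{1000}{805361} \approx -0.0012417$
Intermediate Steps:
$F{\left(g \right)} = 1$
$\frac{S{\left(-1000,F{\left(-23 \right)} \right)}}{805361} = - \frac{1000}{805361}$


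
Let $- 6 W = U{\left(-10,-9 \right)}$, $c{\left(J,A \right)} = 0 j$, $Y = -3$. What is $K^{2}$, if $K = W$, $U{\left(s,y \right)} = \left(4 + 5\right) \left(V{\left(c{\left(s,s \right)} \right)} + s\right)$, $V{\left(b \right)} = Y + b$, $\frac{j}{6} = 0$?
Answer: $\frac{1521}{4} \approx 380.25$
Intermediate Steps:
$j = 0$ ($j = 6 \cdot 0 = 0$)
$c{\left(J,A \right)} = 0$ ($c{\left(J,A \right)} = 0 \cdot 0 = 0$)
$V{\left(b \right)} = -3 + b$
$U{\left(s,y \right)} = -27 + 9 s$ ($U{\left(s,y \right)} = \left(4 + 5\right) \left(\left(-3 + 0\right) + s\right) = 9 \left(-3 + s\right) = -27 + 9 s$)
$W = \frac{39}{2}$ ($W = - \frac{-27 + 9 \left(-10\right)}{6} = - \frac{-27 - 90}{6} = \left(- \frac{1}{6}\right) \left(-117\right) = \frac{39}{2} \approx 19.5$)
$K = \frac{39}{2} \approx 19.5$
$K^{2} = \left(\frac{39}{2}\right)^{2} = \frac{1521}{4}$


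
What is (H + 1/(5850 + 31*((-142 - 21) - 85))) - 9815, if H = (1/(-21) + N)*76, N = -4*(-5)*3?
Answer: -202972199/38598 ≈ -5258.6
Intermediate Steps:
N = 60 (N = 20*3 = 60)
H = 95684/21 (H = (1/(-21) + 60)*76 = (-1/21 + 60)*76 = (1259/21)*76 = 95684/21 ≈ 4556.4)
(H + 1/(5850 + 31*((-142 - 21) - 85))) - 9815 = (95684/21 + 1/(5850 + 31*((-142 - 21) - 85))) - 9815 = (95684/21 + 1/(5850 + 31*(-163 - 85))) - 9815 = (95684/21 + 1/(5850 + 31*(-248))) - 9815 = (95684/21 + 1/(5850 - 7688)) - 9815 = (95684/21 + 1/(-1838)) - 9815 = (95684/21 - 1/1838) - 9815 = 175867171/38598 - 9815 = -202972199/38598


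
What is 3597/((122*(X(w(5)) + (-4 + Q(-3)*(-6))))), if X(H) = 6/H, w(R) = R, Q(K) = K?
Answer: 17985/9272 ≈ 1.9397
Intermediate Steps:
3597/((122*(X(w(5)) + (-4 + Q(-3)*(-6))))) = 3597/((122*(6/5 + (-4 - 3*(-6))))) = 3597/((122*(6*(⅕) + (-4 + 18)))) = 3597/((122*(6/5 + 14))) = 3597/((122*(76/5))) = 3597/(9272/5) = 3597*(5/9272) = 17985/9272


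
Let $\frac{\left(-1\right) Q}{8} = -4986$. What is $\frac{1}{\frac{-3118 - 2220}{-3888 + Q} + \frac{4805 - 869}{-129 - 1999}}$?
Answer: $- \frac{2394000}{4782977} \approx -0.50053$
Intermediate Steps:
$Q = 39888$ ($Q = \left(-8\right) \left(-4986\right) = 39888$)
$\frac{1}{\frac{-3118 - 2220}{-3888 + Q} + \frac{4805 - 869}{-129 - 1999}} = \frac{1}{\frac{-3118 - 2220}{-3888 + 39888} + \frac{4805 - 869}{-129 - 1999}} = \frac{1}{- \frac{5338}{36000} + \frac{3936}{-2128}} = \frac{1}{\left(-5338\right) \frac{1}{36000} + 3936 \left(- \frac{1}{2128}\right)} = \frac{1}{- \frac{2669}{18000} - \frac{246}{133}} = \frac{1}{- \frac{4782977}{2394000}} = - \frac{2394000}{4782977}$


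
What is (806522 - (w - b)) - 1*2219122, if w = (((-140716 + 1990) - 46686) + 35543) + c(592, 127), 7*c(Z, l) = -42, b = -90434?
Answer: -1353159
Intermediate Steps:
c(Z, l) = -6 (c(Z, l) = (⅐)*(-42) = -6)
w = -149875 (w = (((-140716 + 1990) - 46686) + 35543) - 6 = ((-138726 - 46686) + 35543) - 6 = (-185412 + 35543) - 6 = -149869 - 6 = -149875)
(806522 - (w - b)) - 1*2219122 = (806522 - (-149875 - 1*(-90434))) - 1*2219122 = (806522 - (-149875 + 90434)) - 2219122 = (806522 - 1*(-59441)) - 2219122 = (806522 + 59441) - 2219122 = 865963 - 2219122 = -1353159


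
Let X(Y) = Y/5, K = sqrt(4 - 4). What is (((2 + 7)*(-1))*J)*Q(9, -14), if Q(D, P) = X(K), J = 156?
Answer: 0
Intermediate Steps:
K = 0 (K = sqrt(0) = 0)
X(Y) = Y/5 (X(Y) = Y*(1/5) = Y/5)
Q(D, P) = 0 (Q(D, P) = (1/5)*0 = 0)
(((2 + 7)*(-1))*J)*Q(9, -14) = (((2 + 7)*(-1))*156)*0 = ((9*(-1))*156)*0 = -9*156*0 = -1404*0 = 0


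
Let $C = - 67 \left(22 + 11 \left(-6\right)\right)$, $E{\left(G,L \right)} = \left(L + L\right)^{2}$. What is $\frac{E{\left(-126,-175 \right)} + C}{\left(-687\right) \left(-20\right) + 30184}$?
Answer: $\frac{31362}{10981} \approx 2.856$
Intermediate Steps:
$E{\left(G,L \right)} = 4 L^{2}$ ($E{\left(G,L \right)} = \left(2 L\right)^{2} = 4 L^{2}$)
$C = 2948$ ($C = - 67 \left(22 - 66\right) = \left(-67\right) \left(-44\right) = 2948$)
$\frac{E{\left(-126,-175 \right)} + C}{\left(-687\right) \left(-20\right) + 30184} = \frac{4 \left(-175\right)^{2} + 2948}{\left(-687\right) \left(-20\right) + 30184} = \frac{4 \cdot 30625 + 2948}{13740 + 30184} = \frac{122500 + 2948}{43924} = 125448 \cdot \frac{1}{43924} = \frac{31362}{10981}$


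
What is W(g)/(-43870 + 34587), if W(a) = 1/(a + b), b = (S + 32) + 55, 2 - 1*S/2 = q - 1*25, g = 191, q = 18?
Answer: -1/2747768 ≈ -3.6393e-7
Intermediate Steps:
S = 18 (S = 4 - 2*(18 - 1*25) = 4 - 2*(18 - 25) = 4 - 2*(-7) = 4 + 14 = 18)
b = 105 (b = (18 + 32) + 55 = 50 + 55 = 105)
W(a) = 1/(105 + a) (W(a) = 1/(a + 105) = 1/(105 + a))
W(g)/(-43870 + 34587) = 1/((105 + 191)*(-43870 + 34587)) = 1/(296*(-9283)) = (1/296)*(-1/9283) = -1/2747768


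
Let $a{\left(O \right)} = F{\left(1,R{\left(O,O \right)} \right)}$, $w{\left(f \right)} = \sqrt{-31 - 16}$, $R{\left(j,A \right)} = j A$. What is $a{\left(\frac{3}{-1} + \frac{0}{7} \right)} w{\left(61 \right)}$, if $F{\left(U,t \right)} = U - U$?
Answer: $0$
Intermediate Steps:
$R{\left(j,A \right)} = A j$
$F{\left(U,t \right)} = 0$
$w{\left(f \right)} = i \sqrt{47}$ ($w{\left(f \right)} = \sqrt{-47} = i \sqrt{47}$)
$a{\left(O \right)} = 0$
$a{\left(\frac{3}{-1} + \frac{0}{7} \right)} w{\left(61 \right)} = 0 i \sqrt{47} = 0$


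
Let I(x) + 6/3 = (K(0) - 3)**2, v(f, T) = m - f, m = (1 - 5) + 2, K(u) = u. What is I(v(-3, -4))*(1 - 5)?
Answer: -28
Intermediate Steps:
m = -2 (m = -4 + 2 = -2)
v(f, T) = -2 - f
I(x) = 7 (I(x) = -2 + (0 - 3)**2 = -2 + (-3)**2 = -2 + 9 = 7)
I(v(-3, -4))*(1 - 5) = 7*(1 - 5) = 7*(-4) = -28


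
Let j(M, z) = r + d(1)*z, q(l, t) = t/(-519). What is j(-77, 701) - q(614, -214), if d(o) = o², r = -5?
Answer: 361010/519 ≈ 695.59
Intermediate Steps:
q(l, t) = -t/519 (q(l, t) = t*(-1/519) = -t/519)
j(M, z) = -5 + z (j(M, z) = -5 + 1²*z = -5 + 1*z = -5 + z)
j(-77, 701) - q(614, -214) = (-5 + 701) - (-1)*(-214)/519 = 696 - 1*214/519 = 696 - 214/519 = 361010/519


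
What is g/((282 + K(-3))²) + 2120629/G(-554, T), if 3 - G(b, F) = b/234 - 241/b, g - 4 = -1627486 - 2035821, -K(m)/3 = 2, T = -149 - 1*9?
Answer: 3489865191508409/8118203280 ≈ 4.2988e+5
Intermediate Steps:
T = -158 (T = -149 - 9 = -158)
K(m) = -6 (K(m) = -3*2 = -6)
g = -3663303 (g = 4 + (-1627486 - 2035821) = 4 - 3663307 = -3663303)
G(b, F) = 3 + 241/b - b/234 (G(b, F) = 3 - (b/234 - 241/b) = 3 - (-241/b + b/234) = 3 + (241/b - b/234) = 3 + 241/b - b/234)
g/((282 + K(-3))²) + 2120629/G(-554, T) = -3663303/(282 - 6)² + 2120629/(3 + 241/(-554) - 1/234*(-554)) = -3663303/(276²) + 2120629/(3 + 241*(-1/554) + 277/117) = -3663303/76176 + 2120629/(3 - 241/554 + 277/117) = -3663303*1/76176 + 2120629/(319715/64818) = -1221101/25392 + 2120629*(64818/319715) = -1221101/25392 + 137454930522/319715 = 3489865191508409/8118203280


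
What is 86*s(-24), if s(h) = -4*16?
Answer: -5504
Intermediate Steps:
s(h) = -64
86*s(-24) = 86*(-64) = -5504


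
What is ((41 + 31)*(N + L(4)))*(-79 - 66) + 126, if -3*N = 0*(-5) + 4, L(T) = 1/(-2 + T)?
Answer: 8826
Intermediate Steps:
N = -4/3 (N = -(0*(-5) + 4)/3 = -(0 + 4)/3 = -⅓*4 = -4/3 ≈ -1.3333)
((41 + 31)*(N + L(4)))*(-79 - 66) + 126 = ((41 + 31)*(-4/3 + 1/(-2 + 4)))*(-79 - 66) + 126 = (72*(-4/3 + 1/2))*(-145) + 126 = (72*(-4/3 + ½))*(-145) + 126 = (72*(-⅚))*(-145) + 126 = -60*(-145) + 126 = 8700 + 126 = 8826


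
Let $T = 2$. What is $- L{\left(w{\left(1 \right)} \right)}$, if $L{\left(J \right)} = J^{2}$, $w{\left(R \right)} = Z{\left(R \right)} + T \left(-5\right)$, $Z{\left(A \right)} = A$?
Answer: $-81$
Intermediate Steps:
$w{\left(R \right)} = -10 + R$ ($w{\left(R \right)} = R + 2 \left(-5\right) = R - 10 = -10 + R$)
$- L{\left(w{\left(1 \right)} \right)} = - \left(-10 + 1\right)^{2} = - \left(-9\right)^{2} = \left(-1\right) 81 = -81$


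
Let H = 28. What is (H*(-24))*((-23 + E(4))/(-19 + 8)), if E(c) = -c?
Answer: -18144/11 ≈ -1649.5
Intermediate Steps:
(H*(-24))*((-23 + E(4))/(-19 + 8)) = (28*(-24))*((-23 - 1*4)/(-19 + 8)) = -672*(-23 - 4)/(-11) = -(-18144)*(-1)/11 = -672*27/11 = -18144/11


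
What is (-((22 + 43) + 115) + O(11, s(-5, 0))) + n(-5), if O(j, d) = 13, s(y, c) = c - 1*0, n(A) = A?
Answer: -172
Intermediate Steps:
s(y, c) = c (s(y, c) = c + 0 = c)
(-((22 + 43) + 115) + O(11, s(-5, 0))) + n(-5) = (-((22 + 43) + 115) + 13) - 5 = (-(65 + 115) + 13) - 5 = (-1*180 + 13) - 5 = (-180 + 13) - 5 = -167 - 5 = -172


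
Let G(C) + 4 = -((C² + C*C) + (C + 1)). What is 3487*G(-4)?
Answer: -115071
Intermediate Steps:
G(C) = -5 - C - 2*C² (G(C) = -4 - ((C² + C*C) + (C + 1)) = -4 - ((C² + C²) + (1 + C)) = -4 - (2*C² + (1 + C)) = -4 - (1 + C + 2*C²) = -4 + (-1 - C - 2*C²) = -5 - C - 2*C²)
3487*G(-4) = 3487*(-5 - 1*(-4) - 2*(-4)²) = 3487*(-5 + 4 - 2*16) = 3487*(-5 + 4 - 32) = 3487*(-33) = -115071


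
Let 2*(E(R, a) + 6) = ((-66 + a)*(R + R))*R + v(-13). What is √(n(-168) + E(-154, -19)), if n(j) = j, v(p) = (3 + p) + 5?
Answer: I*√8064146/2 ≈ 1419.9*I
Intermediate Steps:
v(p) = 8 + p
E(R, a) = -17/2 + R²*(-66 + a) (E(R, a) = -6 + (((-66 + a)*(R + R))*R + (8 - 13))/2 = -6 + (((-66 + a)*(2*R))*R - 5)/2 = -6 + ((2*R*(-66 + a))*R - 5)/2 = -6 + (2*R²*(-66 + a) - 5)/2 = -6 + (-5 + 2*R²*(-66 + a))/2 = -6 + (-5/2 + R²*(-66 + a)) = -17/2 + R²*(-66 + a))
√(n(-168) + E(-154, -19)) = √(-168 + (-17/2 - 66*(-154)² - 19*(-154)²)) = √(-168 + (-17/2 - 66*23716 - 19*23716)) = √(-168 + (-17/2 - 1565256 - 450604)) = √(-168 - 4031737/2) = √(-4032073/2) = I*√8064146/2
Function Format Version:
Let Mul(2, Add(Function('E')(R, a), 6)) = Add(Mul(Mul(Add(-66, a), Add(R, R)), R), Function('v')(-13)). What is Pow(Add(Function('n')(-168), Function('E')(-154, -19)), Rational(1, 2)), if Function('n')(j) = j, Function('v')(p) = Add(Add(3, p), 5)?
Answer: Mul(Rational(1, 2), I, Pow(8064146, Rational(1, 2))) ≈ Mul(1419.9, I)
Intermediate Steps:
Function('v')(p) = Add(8, p)
Function('E')(R, a) = Add(Rational(-17, 2), Mul(Pow(R, 2), Add(-66, a))) (Function('E')(R, a) = Add(-6, Mul(Rational(1, 2), Add(Mul(Mul(Add(-66, a), Add(R, R)), R), Add(8, -13)))) = Add(-6, Mul(Rational(1, 2), Add(Mul(Mul(Add(-66, a), Mul(2, R)), R), -5))) = Add(-6, Mul(Rational(1, 2), Add(Mul(Mul(2, R, Add(-66, a)), R), -5))) = Add(-6, Mul(Rational(1, 2), Add(Mul(2, Pow(R, 2), Add(-66, a)), -5))) = Add(-6, Mul(Rational(1, 2), Add(-5, Mul(2, Pow(R, 2), Add(-66, a))))) = Add(-6, Add(Rational(-5, 2), Mul(Pow(R, 2), Add(-66, a)))) = Add(Rational(-17, 2), Mul(Pow(R, 2), Add(-66, a))))
Pow(Add(Function('n')(-168), Function('E')(-154, -19)), Rational(1, 2)) = Pow(Add(-168, Add(Rational(-17, 2), Mul(-66, Pow(-154, 2)), Mul(-19, Pow(-154, 2)))), Rational(1, 2)) = Pow(Add(-168, Add(Rational(-17, 2), Mul(-66, 23716), Mul(-19, 23716))), Rational(1, 2)) = Pow(Add(-168, Add(Rational(-17, 2), -1565256, -450604)), Rational(1, 2)) = Pow(Add(-168, Rational(-4031737, 2)), Rational(1, 2)) = Pow(Rational(-4032073, 2), Rational(1, 2)) = Mul(Rational(1, 2), I, Pow(8064146, Rational(1, 2)))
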